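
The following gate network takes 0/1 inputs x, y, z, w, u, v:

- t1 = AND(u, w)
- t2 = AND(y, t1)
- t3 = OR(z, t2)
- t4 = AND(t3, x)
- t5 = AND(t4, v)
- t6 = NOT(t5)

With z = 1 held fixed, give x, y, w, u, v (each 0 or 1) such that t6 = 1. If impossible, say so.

x=1, y=0, w=0, u=0, v=0

t6 = NOT(t5) must be 1, so t5 = 0.
t5 = AND(t4, v) must be 0, so at least one of t4, v is 0.
Check with z = 1 and x=1, y=0, w=0, u=0, v=0:
t1 = AND(u, w) = AND(0, 0) = 0
t2 = AND(y, t1) = AND(0, 0) = 0
t3 = OR(z, t2) = OR(1, 0) = 1
t4 = AND(t3, x) = AND(1, 1) = 1
t5 = AND(t4, v) = AND(1, 0) = 0
t6 = NOT(t5) = NOT 0 = 1
So t6 = 1.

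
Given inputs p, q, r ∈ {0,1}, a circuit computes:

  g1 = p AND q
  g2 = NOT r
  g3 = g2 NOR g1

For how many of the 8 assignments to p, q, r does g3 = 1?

g3 = g2 NOR g1 must be 1, so both g2 = 0 and g1 = 0.
g2 = NOT r must be 0, so r = 1.
Enumerating the 8 input combinations, 3 give g3 = 1 and 5 give g3 = 0.

3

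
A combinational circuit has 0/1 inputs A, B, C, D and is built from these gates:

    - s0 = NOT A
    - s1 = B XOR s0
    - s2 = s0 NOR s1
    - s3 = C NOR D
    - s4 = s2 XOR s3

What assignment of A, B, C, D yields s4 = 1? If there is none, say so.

A=1, B=0, C=0, D=1

s4 = s2 XOR s3 must be 1, so s2 and s3 differ.
Check with A=1, B=0, C=0, D=1:
s0 = NOT A = NOT 1 = 0
s1 = B XOR s0 = 0 XOR 0 = 0
s2 = s0 NOR s1 = 0 NOR 0 = 1
s3 = C NOR D = 0 NOR 1 = 0
s4 = s2 XOR s3 = 1 XOR 0 = 1
So s4 = 1 as required.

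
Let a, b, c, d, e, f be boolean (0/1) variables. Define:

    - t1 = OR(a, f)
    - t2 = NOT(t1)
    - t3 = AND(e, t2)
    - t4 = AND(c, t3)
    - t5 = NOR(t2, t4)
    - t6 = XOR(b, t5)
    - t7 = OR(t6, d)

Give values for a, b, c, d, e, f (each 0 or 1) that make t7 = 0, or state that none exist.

a=1 b=1 c=1 d=0 e=0 f=0

Check with a=1 b=1 c=1 d=0 e=0 f=0:
t1 = OR(a, f) = OR(1, 0) = 1
t2 = NOT(t1) = NOT 1 = 0
t3 = AND(e, t2) = AND(0, 0) = 0
t4 = AND(c, t3) = AND(1, 0) = 0
t5 = NOR(t2, t4) = NOR(0, 0) = 1
t6 = XOR(b, t5) = XOR(1, 1) = 0
t7 = OR(t6, d) = OR(0, 0) = 0
So t7 = 0 as required.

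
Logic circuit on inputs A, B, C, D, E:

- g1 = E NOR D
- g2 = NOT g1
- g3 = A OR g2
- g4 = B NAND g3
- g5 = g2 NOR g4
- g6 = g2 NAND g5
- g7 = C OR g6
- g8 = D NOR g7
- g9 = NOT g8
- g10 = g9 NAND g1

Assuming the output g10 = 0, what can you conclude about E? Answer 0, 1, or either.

g10 = g9 NAND g1 must be 0, so both g9 = 1 and g1 = 1.
g9 = NOT g8 must be 1, so g8 = 0.
Every assignment with g10 = 0 has E = 0; there are 8 such assignment(s).

0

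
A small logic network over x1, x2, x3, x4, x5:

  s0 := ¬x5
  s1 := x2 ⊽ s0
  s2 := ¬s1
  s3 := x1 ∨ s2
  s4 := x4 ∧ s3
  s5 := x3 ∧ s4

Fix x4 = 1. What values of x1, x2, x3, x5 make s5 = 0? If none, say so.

Check with x4 = 1 and x1=0, x2=0, x3=1, x5=1:
s0 = ¬x5 = ¬1 = 0
s1 = x2 ⊽ s0 = 0 ⊽ 0 = 1
s2 = ¬s1 = ¬1 = 0
s3 = x1 ∨ s2 = 0 ∨ 0 = 0
s4 = x4 ∧ s3 = 1 ∧ 0 = 0
s5 = x3 ∧ s4 = 1 ∧ 0 = 0
So s5 = 0.

x1=0, x2=0, x3=1, x5=1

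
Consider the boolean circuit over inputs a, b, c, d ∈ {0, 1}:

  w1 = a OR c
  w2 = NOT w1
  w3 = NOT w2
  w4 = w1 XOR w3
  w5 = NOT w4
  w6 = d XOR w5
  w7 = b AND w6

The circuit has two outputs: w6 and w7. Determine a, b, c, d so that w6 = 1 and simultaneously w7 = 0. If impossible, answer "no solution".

a=1 b=0 c=0 d=0

Check with a=1 b=0 c=0 d=0:
w1 = a OR c = 1 OR 0 = 1
w2 = NOT w1 = NOT 1 = 0
w3 = NOT w2 = NOT 0 = 1
w4 = w1 XOR w3 = 1 XOR 1 = 0
w5 = NOT w4 = NOT 0 = 1
w6 = d XOR w5 = 0 XOR 1 = 1
w7 = b AND w6 = 0 AND 1 = 0
So w6 = 1 and w7 = 0.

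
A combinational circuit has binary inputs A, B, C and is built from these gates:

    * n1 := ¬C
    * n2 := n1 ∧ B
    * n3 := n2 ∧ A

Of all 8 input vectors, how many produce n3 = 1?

1

n3 = n2 ∧ A must be 1, so both n2 = 1 and A = 1.
n2 = n1 ∧ B must be 1, so both n1 = 1 and B = 1.
n1 = ¬C must be 1, so C = 0.
Satisfying assignments:
  A=1, B=1, C=0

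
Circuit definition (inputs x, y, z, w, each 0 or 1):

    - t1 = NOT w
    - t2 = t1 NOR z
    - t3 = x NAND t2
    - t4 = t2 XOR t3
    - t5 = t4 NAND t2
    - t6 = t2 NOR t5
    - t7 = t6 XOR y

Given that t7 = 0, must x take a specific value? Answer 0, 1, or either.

Both values of x occur among assignments with t7 = 0:
  x=0: x=0, y=0, z=0, w=0
  x=1: x=1, y=0, z=0, w=0

either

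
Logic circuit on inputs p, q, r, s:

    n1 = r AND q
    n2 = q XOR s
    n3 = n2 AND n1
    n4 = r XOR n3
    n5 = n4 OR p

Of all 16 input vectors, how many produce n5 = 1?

n5 = n4 OR p must be 1, so at least one of n4, p is 1.
Enumerating the 16 input combinations, 11 give n5 = 1 and 5 give n5 = 0.

11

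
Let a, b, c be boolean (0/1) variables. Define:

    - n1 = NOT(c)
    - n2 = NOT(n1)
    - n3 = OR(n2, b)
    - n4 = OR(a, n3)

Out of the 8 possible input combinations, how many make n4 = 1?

7

n4 = OR(a, n3) must be 1, so at least one of a, n3 is 1.
Enumerating the 8 input combinations, 7 give n4 = 1 and 1 give n4 = 0.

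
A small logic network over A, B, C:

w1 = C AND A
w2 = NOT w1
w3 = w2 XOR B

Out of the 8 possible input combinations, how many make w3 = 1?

4

w3 = w2 XOR B must be 1, so w2 and B differ.
Satisfying assignments:
  A=0, B=0, C=0
  A=0, B=0, C=1
  A=1, B=0, C=0
  A=1, B=1, C=1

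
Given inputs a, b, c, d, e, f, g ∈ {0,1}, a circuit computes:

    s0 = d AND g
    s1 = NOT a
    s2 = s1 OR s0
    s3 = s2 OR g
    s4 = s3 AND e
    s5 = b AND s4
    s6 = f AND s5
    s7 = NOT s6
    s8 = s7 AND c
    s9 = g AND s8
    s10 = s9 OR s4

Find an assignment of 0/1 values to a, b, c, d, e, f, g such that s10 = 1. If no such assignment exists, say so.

s10 = s9 OR s4 must be 1, so at least one of s9, s4 is 1.
Check with a=0, b=1, c=0, d=1, e=1, f=1, g=1:
s0 = d AND g = 1 AND 1 = 1
s1 = NOT a = NOT 0 = 1
s2 = s1 OR s0 = 1 OR 1 = 1
s3 = s2 OR g = 1 OR 1 = 1
s4 = s3 AND e = 1 AND 1 = 1
s5 = b AND s4 = 1 AND 1 = 1
s6 = f AND s5 = 1 AND 1 = 1
s7 = NOT s6 = NOT 1 = 0
s8 = s7 AND c = 0 AND 0 = 0
s9 = g AND s8 = 1 AND 0 = 0
s10 = s9 OR s4 = 0 OR 1 = 1
So s10 = 1 as required.

a=0, b=1, c=0, d=1, e=1, f=1, g=1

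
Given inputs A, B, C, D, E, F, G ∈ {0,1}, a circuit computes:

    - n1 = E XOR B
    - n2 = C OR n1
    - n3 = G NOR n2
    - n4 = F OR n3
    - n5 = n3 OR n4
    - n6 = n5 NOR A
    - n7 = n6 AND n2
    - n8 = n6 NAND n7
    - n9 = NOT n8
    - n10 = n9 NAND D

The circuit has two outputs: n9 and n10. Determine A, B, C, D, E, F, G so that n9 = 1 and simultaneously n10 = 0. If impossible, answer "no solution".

A=0 B=1 C=0 D=1 E=0 F=0 G=0

Check with A=0 B=1 C=0 D=1 E=0 F=0 G=0:
n1 = E XOR B = 0 XOR 1 = 1
n2 = C OR n1 = 0 OR 1 = 1
n3 = G NOR n2 = 0 NOR 1 = 0
n4 = F OR n3 = 0 OR 0 = 0
n5 = n3 OR n4 = 0 OR 0 = 0
n6 = n5 NOR A = 0 NOR 0 = 1
n7 = n6 AND n2 = 1 AND 1 = 1
n8 = n6 NAND n7 = 1 NAND 1 = 0
n9 = NOT n8 = NOT 0 = 1
n10 = n9 NAND D = 1 NAND 1 = 0
So n9 = 1 and n10 = 0.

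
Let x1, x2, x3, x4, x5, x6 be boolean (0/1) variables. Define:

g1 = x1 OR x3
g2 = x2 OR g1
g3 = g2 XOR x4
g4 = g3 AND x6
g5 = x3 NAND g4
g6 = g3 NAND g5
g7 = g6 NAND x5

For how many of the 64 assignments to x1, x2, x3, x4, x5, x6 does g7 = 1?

g7 = g6 NAND x5 must be 1, so at least one of g6, x5 is 0.
Enumerating the 64 input combinations, 44 give g7 = 1 and 20 give g7 = 0.

44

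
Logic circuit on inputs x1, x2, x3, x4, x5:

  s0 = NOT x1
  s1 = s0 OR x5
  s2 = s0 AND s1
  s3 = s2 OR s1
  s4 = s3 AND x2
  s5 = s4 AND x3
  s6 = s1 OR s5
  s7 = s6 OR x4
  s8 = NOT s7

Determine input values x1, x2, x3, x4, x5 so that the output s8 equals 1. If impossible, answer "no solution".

s8 = NOT s7 must be 1, so s7 = 0.
s7 = s6 OR x4 must be 0, so both s6 = 0 and x4 = 0.
s6 = s1 OR s5 must be 0, so both s1 = 0 and s5 = 0.
Check with x1=1, x2=1, x3=0, x4=0, x5=0:
s0 = NOT x1 = NOT 1 = 0
s1 = s0 OR x5 = 0 OR 0 = 0
s2 = s0 AND s1 = 0 AND 0 = 0
s3 = s2 OR s1 = 0 OR 0 = 0
s4 = s3 AND x2 = 0 AND 1 = 0
s5 = s4 AND x3 = 0 AND 0 = 0
s6 = s1 OR s5 = 0 OR 0 = 0
s7 = s6 OR x4 = 0 OR 0 = 0
s8 = NOT s7 = NOT 0 = 1
So s8 = 1 as required.

x1=1, x2=1, x3=0, x4=0, x5=0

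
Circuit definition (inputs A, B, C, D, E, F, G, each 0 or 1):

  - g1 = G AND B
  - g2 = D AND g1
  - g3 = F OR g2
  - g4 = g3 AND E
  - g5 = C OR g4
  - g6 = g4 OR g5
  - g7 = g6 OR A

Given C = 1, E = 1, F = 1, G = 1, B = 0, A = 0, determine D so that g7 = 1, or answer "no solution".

D=1

g7 = g6 OR A must be 1, so at least one of g6, A is 1.
Check with C = 1, E = 1, F = 1, G = 1, B = 0, A = 0 and D=1:
g1 = G AND B = 1 AND 0 = 0
g2 = D AND g1 = 1 AND 0 = 0
g3 = F OR g2 = 1 OR 0 = 1
g4 = g3 AND E = 1 AND 1 = 1
g5 = C OR g4 = 1 OR 1 = 1
g6 = g4 OR g5 = 1 OR 1 = 1
g7 = g6 OR A = 1 OR 0 = 1
So g7 = 1.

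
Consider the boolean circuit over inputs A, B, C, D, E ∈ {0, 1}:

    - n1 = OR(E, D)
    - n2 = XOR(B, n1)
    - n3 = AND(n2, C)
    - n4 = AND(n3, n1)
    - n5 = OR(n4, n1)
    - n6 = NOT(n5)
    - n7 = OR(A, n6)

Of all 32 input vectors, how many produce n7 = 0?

12

n7 = OR(A, n6) must be 0, so both A = 0 and n6 = 0.
n6 = NOT(n5) must be 0, so n5 = 1.
n5 = OR(n4, n1) must be 1, so at least one of n4, n1 is 1.
Enumerating the 32 input combinations, 12 give n7 = 0 and 20 give n7 = 1.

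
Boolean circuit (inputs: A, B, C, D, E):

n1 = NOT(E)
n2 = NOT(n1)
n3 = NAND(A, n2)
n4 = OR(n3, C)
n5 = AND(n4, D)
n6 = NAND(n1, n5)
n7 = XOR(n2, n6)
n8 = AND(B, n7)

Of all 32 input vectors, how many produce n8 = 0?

n8 = AND(B, n7) must be 0, so at least one of B, n7 is 0.
Enumerating the 32 input combinations, 28 give n8 = 0 and 4 give n8 = 1.

28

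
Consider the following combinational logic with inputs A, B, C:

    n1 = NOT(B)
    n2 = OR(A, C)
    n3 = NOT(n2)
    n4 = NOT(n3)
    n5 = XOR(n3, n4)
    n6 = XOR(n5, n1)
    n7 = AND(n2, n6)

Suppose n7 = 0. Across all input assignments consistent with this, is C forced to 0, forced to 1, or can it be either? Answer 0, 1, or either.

either

Both values of C occur among assignments with n7 = 0:
  C=0: A=0, B=0, C=0
  C=1: A=0, B=0, C=1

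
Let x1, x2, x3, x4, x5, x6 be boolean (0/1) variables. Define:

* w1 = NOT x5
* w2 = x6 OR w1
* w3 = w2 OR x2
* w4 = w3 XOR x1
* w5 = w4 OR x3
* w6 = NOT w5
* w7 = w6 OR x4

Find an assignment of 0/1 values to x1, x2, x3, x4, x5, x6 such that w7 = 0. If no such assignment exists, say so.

x1=0, x2=1, x3=1, x4=0, x5=0, x6=0

w7 = w6 OR x4 must be 0, so both w6 = 0 and x4 = 0.
w6 = NOT w5 must be 0, so w5 = 1.
Check with x1=0, x2=1, x3=1, x4=0, x5=0, x6=0:
w1 = NOT x5 = NOT 0 = 1
w2 = x6 OR w1 = 0 OR 1 = 1
w3 = w2 OR x2 = 1 OR 1 = 1
w4 = w3 XOR x1 = 1 XOR 0 = 1
w5 = w4 OR x3 = 1 OR 1 = 1
w6 = NOT w5 = NOT 1 = 0
w7 = w6 OR x4 = 0 OR 0 = 0
So w7 = 0 as required.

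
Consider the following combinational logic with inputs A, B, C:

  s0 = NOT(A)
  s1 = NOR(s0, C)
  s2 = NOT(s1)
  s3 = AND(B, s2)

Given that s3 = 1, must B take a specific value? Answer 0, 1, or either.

s3 = AND(B, s2) must be 1, so both B = 1 and s2 = 1.
Every assignment with s3 = 1 has B = 1; there are 3 such assignment(s).
  A=0, B=1, C=0
  A=0, B=1, C=1
  A=1, B=1, C=1

1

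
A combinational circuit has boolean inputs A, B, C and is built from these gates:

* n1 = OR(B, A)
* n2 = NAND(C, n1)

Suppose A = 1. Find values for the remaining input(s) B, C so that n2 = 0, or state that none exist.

Check with A = 1 and B=1, C=1:
n1 = OR(B, A) = OR(1, 1) = 1
n2 = NAND(C, n1) = NAND(1, 1) = 0
So n2 = 0.

B=1, C=1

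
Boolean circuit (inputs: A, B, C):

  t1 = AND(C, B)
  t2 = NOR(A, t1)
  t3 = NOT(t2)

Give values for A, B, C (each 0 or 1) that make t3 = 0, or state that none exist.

A=0, B=0, C=1

t3 = NOT(t2) must be 0, so t2 = 1.
Check with A=0, B=0, C=1:
t1 = AND(C, B) = AND(1, 0) = 0
t2 = NOR(A, t1) = NOR(0, 0) = 1
t3 = NOT(t2) = NOT 1 = 0
So t3 = 0 as required.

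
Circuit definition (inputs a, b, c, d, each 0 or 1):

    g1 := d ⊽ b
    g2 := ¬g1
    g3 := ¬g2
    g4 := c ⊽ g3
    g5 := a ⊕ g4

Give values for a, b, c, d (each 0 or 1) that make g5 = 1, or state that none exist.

g5 = a ⊕ g4 must be 1, so a and g4 differ.
Check with a=1, b=0, c=0, d=0:
g1 = d ⊽ b = 0 ⊽ 0 = 1
g2 = ¬g1 = ¬1 = 0
g3 = ¬g2 = ¬0 = 1
g4 = c ⊽ g3 = 0 ⊽ 1 = 0
g5 = a ⊕ g4 = 1 ⊕ 0 = 1
So g5 = 1 as required.

a=1, b=0, c=0, d=0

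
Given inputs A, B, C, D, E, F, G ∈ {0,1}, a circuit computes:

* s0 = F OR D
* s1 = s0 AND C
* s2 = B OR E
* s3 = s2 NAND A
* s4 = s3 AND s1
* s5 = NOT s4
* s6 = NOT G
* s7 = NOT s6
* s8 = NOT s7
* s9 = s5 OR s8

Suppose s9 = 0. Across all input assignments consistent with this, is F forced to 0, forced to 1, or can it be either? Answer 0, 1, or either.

Both values of F occur among assignments with s9 = 0:
  F=0: A=0, B=0, C=1, D=1, E=0, F=0, G=1
  F=1: A=0, B=0, C=1, D=0, E=0, F=1, G=1

either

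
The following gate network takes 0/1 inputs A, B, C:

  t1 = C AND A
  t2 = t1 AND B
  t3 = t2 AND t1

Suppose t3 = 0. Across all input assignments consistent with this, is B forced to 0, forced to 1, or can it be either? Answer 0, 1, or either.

either

Both values of B occur among assignments with t3 = 0:
  B=0: A=0, B=0, C=0
  B=1: A=0, B=1, C=0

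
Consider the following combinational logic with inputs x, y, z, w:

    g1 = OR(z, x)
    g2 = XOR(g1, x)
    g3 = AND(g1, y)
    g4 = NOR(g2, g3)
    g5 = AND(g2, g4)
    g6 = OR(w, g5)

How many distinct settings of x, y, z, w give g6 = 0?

8

g6 = OR(w, g5) must be 0, so both w = 0 and g5 = 0.
g5 = AND(g2, g4) must be 0, so at least one of g2, g4 is 0.
Enumerating the 16 input combinations, 8 give g6 = 0 and 8 give g6 = 1.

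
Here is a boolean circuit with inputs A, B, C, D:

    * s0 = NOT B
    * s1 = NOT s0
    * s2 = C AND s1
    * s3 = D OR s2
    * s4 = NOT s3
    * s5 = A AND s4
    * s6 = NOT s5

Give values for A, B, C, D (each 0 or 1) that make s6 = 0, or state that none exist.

s6 = NOT s5 must be 0, so s5 = 1.
s5 = A AND s4 must be 1, so both A = 1 and s4 = 1.
s4 = NOT s3 must be 1, so s3 = 0.
Check with A=1 B=1 C=0 D=0:
s0 = NOT B = NOT 1 = 0
s1 = NOT s0 = NOT 0 = 1
s2 = C AND s1 = 0 AND 1 = 0
s3 = D OR s2 = 0 OR 0 = 0
s4 = NOT s3 = NOT 0 = 1
s5 = A AND s4 = 1 AND 1 = 1
s6 = NOT s5 = NOT 1 = 0
So s6 = 0 as required.

A=1 B=1 C=0 D=0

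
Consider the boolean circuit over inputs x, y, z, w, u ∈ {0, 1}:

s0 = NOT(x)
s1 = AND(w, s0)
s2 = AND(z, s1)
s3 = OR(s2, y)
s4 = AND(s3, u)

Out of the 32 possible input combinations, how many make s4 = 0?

s4 = AND(s3, u) must be 0, so at least one of s3, u is 0.
Enumerating the 32 input combinations, 23 give s4 = 0 and 9 give s4 = 1.

23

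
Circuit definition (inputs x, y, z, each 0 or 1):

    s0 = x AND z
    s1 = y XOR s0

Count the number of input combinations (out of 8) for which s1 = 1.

s1 = y XOR s0 must be 1, so y and s0 differ.
Enumerating the 8 input combinations, 4 give s1 = 1 and 4 give s1 = 0.

4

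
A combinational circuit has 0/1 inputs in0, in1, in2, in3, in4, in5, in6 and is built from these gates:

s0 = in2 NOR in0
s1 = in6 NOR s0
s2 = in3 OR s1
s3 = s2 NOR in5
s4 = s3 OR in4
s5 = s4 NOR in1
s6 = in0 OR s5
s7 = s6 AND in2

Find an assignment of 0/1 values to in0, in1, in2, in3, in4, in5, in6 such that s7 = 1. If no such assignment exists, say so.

Check with in0=1, in1=1, in2=1, in3=0, in4=0, in5=0, in6=1:
s0 = in2 NOR in0 = 1 NOR 1 = 0
s1 = in6 NOR s0 = 1 NOR 0 = 0
s2 = in3 OR s1 = 0 OR 0 = 0
s3 = s2 NOR in5 = 0 NOR 0 = 1
s4 = s3 OR in4 = 1 OR 0 = 1
s5 = s4 NOR in1 = 1 NOR 1 = 0
s6 = in0 OR s5 = 1 OR 0 = 1
s7 = s6 AND in2 = 1 AND 1 = 1
So s7 = 1 as required.

in0=1, in1=1, in2=1, in3=0, in4=0, in5=0, in6=1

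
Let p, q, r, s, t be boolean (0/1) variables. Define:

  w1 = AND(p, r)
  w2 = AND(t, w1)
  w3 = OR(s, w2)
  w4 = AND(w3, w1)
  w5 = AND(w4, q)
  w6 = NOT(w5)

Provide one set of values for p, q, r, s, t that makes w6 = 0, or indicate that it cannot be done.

p=1, q=1, r=1, s=0, t=1

Check with p=1, q=1, r=1, s=0, t=1:
w1 = AND(p, r) = AND(1, 1) = 1
w2 = AND(t, w1) = AND(1, 1) = 1
w3 = OR(s, w2) = OR(0, 1) = 1
w4 = AND(w3, w1) = AND(1, 1) = 1
w5 = AND(w4, q) = AND(1, 1) = 1
w6 = NOT(w5) = NOT 1 = 0
So w6 = 0 as required.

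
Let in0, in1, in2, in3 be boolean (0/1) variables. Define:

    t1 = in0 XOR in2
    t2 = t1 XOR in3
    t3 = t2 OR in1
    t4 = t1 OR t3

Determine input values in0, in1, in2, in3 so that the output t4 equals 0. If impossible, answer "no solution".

in0=1 in1=0 in2=1 in3=0

t4 = t1 OR t3 must be 0, so both t1 = 0 and t3 = 0.
t1 = in0 XOR in2 must be 0, so in0 and in2 are equal.
Check with in0=1 in1=0 in2=1 in3=0:
t1 = in0 XOR in2 = 1 XOR 1 = 0
t2 = t1 XOR in3 = 0 XOR 0 = 0
t3 = t2 OR in1 = 0 OR 0 = 0
t4 = t1 OR t3 = 0 OR 0 = 0
So t4 = 0 as required.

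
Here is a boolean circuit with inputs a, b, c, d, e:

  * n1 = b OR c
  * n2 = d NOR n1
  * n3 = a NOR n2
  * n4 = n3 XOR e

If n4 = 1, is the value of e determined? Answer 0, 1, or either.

Both values of e occur among assignments with n4 = 1:
  e=0: a=0, b=0, c=0, d=1, e=0
  e=1: a=0, b=0, c=0, d=0, e=1

either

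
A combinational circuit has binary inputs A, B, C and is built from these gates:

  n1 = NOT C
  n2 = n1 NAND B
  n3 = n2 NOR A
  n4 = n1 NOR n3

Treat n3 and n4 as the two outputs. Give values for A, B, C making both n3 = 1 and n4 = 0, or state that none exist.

A=0, B=1, C=0

Check with A=0, B=1, C=0:
n1 = NOT C = NOT 0 = 1
n2 = n1 NAND B = 1 NAND 1 = 0
n3 = n2 NOR A = 0 NOR 0 = 1
n4 = n1 NOR n3 = 1 NOR 1 = 0
So n3 = 1 and n4 = 0.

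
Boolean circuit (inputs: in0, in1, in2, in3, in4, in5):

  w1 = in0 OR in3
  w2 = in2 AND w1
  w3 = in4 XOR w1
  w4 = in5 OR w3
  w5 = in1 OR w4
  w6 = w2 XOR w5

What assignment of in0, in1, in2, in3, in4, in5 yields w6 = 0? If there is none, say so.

in0=0 in1=0 in2=1 in3=1 in4=0 in5=0

w6 = w2 XOR w5 must be 0, so w2 and w5 are equal.
Check with in0=0 in1=0 in2=1 in3=1 in4=0 in5=0:
w1 = in0 OR in3 = 0 OR 1 = 1
w2 = in2 AND w1 = 1 AND 1 = 1
w3 = in4 XOR w1 = 0 XOR 1 = 1
w4 = in5 OR w3 = 0 OR 1 = 1
w5 = in1 OR w4 = 0 OR 1 = 1
w6 = w2 XOR w5 = 1 XOR 1 = 0
So w6 = 0 as required.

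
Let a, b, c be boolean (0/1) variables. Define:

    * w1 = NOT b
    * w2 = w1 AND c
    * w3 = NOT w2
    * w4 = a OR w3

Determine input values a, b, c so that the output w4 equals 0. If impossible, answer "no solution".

a=0 b=0 c=1

w4 = a OR w3 must be 0, so both a = 0 and w3 = 0.
Check with a=0 b=0 c=1:
w1 = NOT b = NOT 0 = 1
w2 = w1 AND c = 1 AND 1 = 1
w3 = NOT w2 = NOT 1 = 0
w4 = a OR w3 = 0 OR 0 = 0
So w4 = 0 as required.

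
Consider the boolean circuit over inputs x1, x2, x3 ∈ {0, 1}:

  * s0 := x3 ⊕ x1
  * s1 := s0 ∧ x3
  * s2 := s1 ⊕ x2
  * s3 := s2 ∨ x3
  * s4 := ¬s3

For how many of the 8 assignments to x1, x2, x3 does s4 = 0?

6

s4 = ¬s3 must be 0, so s3 = 1.
s3 = s2 ∨ x3 must be 1, so at least one of s2, x3 is 1.
Satisfying assignments:
  x1=0, x2=0, x3=1
  x1=0, x2=1, x3=0
  x1=0, x2=1, x3=1
  x1=1, x2=0, x3=1
  x1=1, x2=1, x3=0
  x1=1, x2=1, x3=1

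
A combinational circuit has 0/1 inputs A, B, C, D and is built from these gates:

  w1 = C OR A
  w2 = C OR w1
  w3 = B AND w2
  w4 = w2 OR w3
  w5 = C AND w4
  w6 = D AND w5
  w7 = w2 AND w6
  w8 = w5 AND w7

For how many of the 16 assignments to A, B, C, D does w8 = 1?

4

w8 = w5 AND w7 must be 1, so both w5 = 1 and w7 = 1.
w5 = C AND w4 must be 1, so both C = 1 and w4 = 1.
w7 = w2 AND w6 must be 1, so both w2 = 1 and w6 = 1.
Satisfying assignments:
  A=0, B=0, C=1, D=1
  A=0, B=1, C=1, D=1
  A=1, B=0, C=1, D=1
  A=1, B=1, C=1, D=1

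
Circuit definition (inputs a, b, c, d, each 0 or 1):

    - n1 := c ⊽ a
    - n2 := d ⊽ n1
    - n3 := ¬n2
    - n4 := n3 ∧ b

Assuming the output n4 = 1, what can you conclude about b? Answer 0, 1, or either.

1

n4 = n3 ∧ b must be 1, so both n3 = 1 and b = 1.
Every assignment with n4 = 1 has b = 1; there are 5 such assignment(s).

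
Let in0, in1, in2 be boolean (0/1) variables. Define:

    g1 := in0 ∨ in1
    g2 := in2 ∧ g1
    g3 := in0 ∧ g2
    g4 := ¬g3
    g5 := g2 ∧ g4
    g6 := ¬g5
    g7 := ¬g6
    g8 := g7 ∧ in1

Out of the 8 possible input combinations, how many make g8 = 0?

7

g8 = g7 ∧ in1 must be 0, so at least one of g7, in1 is 0.
Enumerating the 8 input combinations, 7 give g8 = 0 and 1 give g8 = 1.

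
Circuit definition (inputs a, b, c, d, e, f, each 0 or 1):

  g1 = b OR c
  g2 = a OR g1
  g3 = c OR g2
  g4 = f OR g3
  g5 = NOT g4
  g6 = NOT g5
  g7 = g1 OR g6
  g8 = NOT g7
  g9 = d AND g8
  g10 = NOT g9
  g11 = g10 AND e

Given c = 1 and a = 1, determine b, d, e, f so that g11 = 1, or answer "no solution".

Check with c = 1 and a = 1 and b=1, d=1, e=1, f=0:
g1 = b OR c = 1 OR 1 = 1
g2 = a OR g1 = 1 OR 1 = 1
g3 = c OR g2 = 1 OR 1 = 1
g4 = f OR g3 = 0 OR 1 = 1
g5 = NOT g4 = NOT 1 = 0
g6 = NOT g5 = NOT 0 = 1
g7 = g1 OR g6 = 1 OR 1 = 1
g8 = NOT g7 = NOT 1 = 0
g9 = d AND g8 = 1 AND 0 = 0
g10 = NOT g9 = NOT 0 = 1
g11 = g10 AND e = 1 AND 1 = 1
So g11 = 1.

b=1, d=1, e=1, f=0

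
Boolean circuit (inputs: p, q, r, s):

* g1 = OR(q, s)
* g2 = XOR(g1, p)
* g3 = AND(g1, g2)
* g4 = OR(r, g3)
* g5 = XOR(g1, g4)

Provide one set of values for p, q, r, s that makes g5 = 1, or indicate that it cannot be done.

g5 = XOR(g1, g4) must be 1, so g1 and g4 differ.
Check with p=0 q=0 r=1 s=0:
g1 = OR(q, s) = OR(0, 0) = 0
g2 = XOR(g1, p) = XOR(0, 0) = 0
g3 = AND(g1, g2) = AND(0, 0) = 0
g4 = OR(r, g3) = OR(1, 0) = 1
g5 = XOR(g1, g4) = XOR(0, 1) = 1
So g5 = 1 as required.

p=0 q=0 r=1 s=0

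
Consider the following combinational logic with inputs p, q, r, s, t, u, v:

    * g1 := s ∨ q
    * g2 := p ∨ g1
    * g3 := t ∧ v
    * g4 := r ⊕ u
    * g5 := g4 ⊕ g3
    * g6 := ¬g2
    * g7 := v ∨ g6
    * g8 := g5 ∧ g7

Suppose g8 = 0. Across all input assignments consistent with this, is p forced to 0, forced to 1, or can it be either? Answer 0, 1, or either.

either

Both values of p occur among assignments with g8 = 0:
  p=0: p=0, q=0, r=0, s=0, t=0, u=0, v=0
  p=1: p=1, q=0, r=0, s=0, t=0, u=0, v=0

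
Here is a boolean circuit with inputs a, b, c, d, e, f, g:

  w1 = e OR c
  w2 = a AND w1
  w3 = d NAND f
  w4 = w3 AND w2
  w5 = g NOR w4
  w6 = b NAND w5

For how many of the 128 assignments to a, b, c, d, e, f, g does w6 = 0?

w6 = b NAND w5 must be 0, so both b = 1 and w5 = 1.
Enumerating the 128 input combinations, 23 give w6 = 0 and 105 give w6 = 1.

23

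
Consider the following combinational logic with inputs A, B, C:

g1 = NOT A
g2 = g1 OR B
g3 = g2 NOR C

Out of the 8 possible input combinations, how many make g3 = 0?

g3 = g2 NOR C must be 0, so at least one of g2, C is 1.
Enumerating the 8 input combinations, 7 give g3 = 0 and 1 give g3 = 1.

7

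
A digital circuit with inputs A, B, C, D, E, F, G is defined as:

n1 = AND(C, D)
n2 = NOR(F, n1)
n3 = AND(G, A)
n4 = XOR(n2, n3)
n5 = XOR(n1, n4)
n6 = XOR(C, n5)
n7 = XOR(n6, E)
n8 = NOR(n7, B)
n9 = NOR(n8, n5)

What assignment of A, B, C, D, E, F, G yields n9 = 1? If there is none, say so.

A=1, B=1, C=1, D=1, E=1, F=0, G=1

Check with A=1, B=1, C=1, D=1, E=1, F=0, G=1:
n1 = AND(C, D) = AND(1, 1) = 1
n2 = NOR(F, n1) = NOR(0, 1) = 0
n3 = AND(G, A) = AND(1, 1) = 1
n4 = XOR(n2, n3) = XOR(0, 1) = 1
n5 = XOR(n1, n4) = XOR(1, 1) = 0
n6 = XOR(C, n5) = XOR(1, 0) = 1
n7 = XOR(n6, E) = XOR(1, 1) = 0
n8 = NOR(n7, B) = NOR(0, 1) = 0
n9 = NOR(n8, n5) = NOR(0, 0) = 1
So n9 = 1 as required.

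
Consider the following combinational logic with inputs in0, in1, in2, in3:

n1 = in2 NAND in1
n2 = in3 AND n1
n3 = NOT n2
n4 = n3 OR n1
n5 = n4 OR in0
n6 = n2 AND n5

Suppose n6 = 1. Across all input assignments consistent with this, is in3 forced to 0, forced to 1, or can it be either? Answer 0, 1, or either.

n6 = n2 AND n5 must be 1, so both n2 = 1 and n5 = 1.
n2 = in3 AND n1 must be 1, so both in3 = 1 and n1 = 1.
Every assignment with n6 = 1 has in3 = 1; there are 6 such assignment(s).

1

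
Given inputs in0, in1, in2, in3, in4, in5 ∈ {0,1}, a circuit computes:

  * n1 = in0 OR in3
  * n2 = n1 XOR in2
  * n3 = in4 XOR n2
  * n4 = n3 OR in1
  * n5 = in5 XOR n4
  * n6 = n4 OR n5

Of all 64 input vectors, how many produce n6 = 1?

56

n6 = n4 OR n5 must be 1, so at least one of n4, n5 is 1.
Enumerating the 64 input combinations, 56 give n6 = 1 and 8 give n6 = 0.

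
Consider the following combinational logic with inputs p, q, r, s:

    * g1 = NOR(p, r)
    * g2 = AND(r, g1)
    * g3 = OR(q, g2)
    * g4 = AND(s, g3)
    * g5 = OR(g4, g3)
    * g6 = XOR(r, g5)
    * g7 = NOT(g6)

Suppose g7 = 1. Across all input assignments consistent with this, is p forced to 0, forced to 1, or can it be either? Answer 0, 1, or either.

either

Both values of p occur among assignments with g7 = 1:
  p=0: p=0, q=0, r=0, s=0
  p=1: p=1, q=0, r=0, s=0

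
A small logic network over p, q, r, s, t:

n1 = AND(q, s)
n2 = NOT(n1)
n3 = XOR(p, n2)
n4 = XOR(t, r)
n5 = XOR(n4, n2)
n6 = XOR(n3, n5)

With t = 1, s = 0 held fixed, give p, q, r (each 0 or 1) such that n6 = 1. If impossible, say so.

n6 = XOR(n3, n5) must be 1, so n3 and n5 differ.
Check with t = 1, s = 0 and p=0, q=1, r=0:
n1 = AND(q, s) = AND(1, 0) = 0
n2 = NOT(n1) = NOT 0 = 1
n3 = XOR(p, n2) = XOR(0, 1) = 1
n4 = XOR(t, r) = XOR(1, 0) = 1
n5 = XOR(n4, n2) = XOR(1, 1) = 0
n6 = XOR(n3, n5) = XOR(1, 0) = 1
So n6 = 1.

p=0, q=1, r=0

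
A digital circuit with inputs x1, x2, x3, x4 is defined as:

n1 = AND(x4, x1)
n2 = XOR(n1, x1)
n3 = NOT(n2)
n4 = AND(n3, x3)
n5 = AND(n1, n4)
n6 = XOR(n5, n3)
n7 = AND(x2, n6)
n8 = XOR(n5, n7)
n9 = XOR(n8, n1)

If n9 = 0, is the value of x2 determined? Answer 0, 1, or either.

Both values of x2 occur among assignments with n9 = 0:
  x2=0: x1=0, x2=0, x3=0, x4=0
  x2=1: x1=1, x2=1, x3=0, x4=0

either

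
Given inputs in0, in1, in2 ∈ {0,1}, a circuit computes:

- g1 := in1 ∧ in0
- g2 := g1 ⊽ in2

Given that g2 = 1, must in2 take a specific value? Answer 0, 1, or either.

g2 = g1 ⊽ in2 must be 1, so both g1 = 0 and in2 = 0.
g1 = in1 ∧ in0 must be 0, so at least one of in1, in0 is 0.
Every assignment with g2 = 1 has in2 = 0; there are 3 such assignment(s).
  in0=0, in1=0, in2=0
  in0=0, in1=1, in2=0
  in0=1, in1=0, in2=0

0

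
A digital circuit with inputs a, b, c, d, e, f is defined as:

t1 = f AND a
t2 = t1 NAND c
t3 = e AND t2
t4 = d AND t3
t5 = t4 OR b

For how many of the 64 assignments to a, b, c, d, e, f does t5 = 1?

t5 = t4 OR b must be 1, so at least one of t4, b is 1.
Enumerating the 64 input combinations, 39 give t5 = 1 and 25 give t5 = 0.

39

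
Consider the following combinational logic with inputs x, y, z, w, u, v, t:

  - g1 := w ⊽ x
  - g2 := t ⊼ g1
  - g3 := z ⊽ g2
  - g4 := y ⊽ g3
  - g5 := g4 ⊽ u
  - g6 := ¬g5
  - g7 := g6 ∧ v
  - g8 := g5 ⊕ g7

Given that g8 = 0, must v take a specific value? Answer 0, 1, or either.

0

g8 = g5 ⊕ g7 must be 0, so g5 and g7 are equal.
Every assignment with g8 = 0 has v = 0; there are 47 such assignment(s).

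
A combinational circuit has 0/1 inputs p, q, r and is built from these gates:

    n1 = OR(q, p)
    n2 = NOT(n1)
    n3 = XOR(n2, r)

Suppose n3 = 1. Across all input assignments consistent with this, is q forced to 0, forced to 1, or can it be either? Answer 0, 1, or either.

Both values of q occur among assignments with n3 = 1:
  q=0: p=0, q=0, r=0
  q=1: p=0, q=1, r=1

either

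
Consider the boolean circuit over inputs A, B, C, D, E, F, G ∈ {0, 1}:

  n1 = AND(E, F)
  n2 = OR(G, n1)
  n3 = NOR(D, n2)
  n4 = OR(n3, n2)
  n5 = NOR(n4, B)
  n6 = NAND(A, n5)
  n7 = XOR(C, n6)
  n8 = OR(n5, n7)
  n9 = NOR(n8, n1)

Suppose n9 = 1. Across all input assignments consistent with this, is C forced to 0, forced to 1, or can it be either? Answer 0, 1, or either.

n9 = NOR(n8, n1) must be 1, so both n8 = 0 and n1 = 0.
n8 = OR(n5, n7) must be 0, so both n5 = 0 and n7 = 0.
Every assignment with n9 = 1 has C = 1; there are 42 such assignment(s).

1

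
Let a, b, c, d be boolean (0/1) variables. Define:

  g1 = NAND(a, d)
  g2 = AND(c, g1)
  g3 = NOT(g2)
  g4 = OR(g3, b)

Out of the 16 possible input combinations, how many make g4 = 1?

13

g4 = OR(g3, b) must be 1, so at least one of g3, b is 1.
Enumerating the 16 input combinations, 13 give g4 = 1 and 3 give g4 = 0.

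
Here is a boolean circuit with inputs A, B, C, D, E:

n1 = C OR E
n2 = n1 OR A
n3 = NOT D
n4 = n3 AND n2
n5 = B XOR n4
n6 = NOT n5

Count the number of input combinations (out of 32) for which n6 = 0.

16

n6 = NOT n5 must be 0, so n5 = 1.
n5 = B XOR n4 must be 1, so B and n4 differ.
Enumerating the 32 input combinations, 16 give n6 = 0 and 16 give n6 = 1.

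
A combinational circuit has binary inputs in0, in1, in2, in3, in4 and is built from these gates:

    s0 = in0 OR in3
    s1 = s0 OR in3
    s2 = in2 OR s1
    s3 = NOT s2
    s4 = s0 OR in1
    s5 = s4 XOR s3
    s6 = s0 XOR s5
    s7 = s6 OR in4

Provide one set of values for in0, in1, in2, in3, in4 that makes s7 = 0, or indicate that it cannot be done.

s7 = s6 OR in4 must be 0, so both s6 = 0 and in4 = 0.
s6 = s0 XOR s5 must be 0, so s0 and s5 are equal.
Check with in0=0 in1=1 in2=0 in3=0 in4=0:
s0 = in0 OR in3 = 0 OR 0 = 0
s1 = s0 OR in3 = 0 OR 0 = 0
s2 = in2 OR s1 = 0 OR 0 = 0
s3 = NOT s2 = NOT 0 = 1
s4 = s0 OR in1 = 0 OR 1 = 1
s5 = s4 XOR s3 = 1 XOR 1 = 0
s6 = s0 XOR s5 = 0 XOR 0 = 0
s7 = s6 OR in4 = 0 OR 0 = 0
So s7 = 0 as required.

in0=0 in1=1 in2=0 in3=0 in4=0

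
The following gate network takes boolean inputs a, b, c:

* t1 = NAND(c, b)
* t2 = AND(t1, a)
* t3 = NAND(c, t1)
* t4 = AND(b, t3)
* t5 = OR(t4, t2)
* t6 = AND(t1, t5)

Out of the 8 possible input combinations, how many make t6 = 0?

t6 = AND(t1, t5) must be 0, so at least one of t1, t5 is 0.
Satisfying assignments:
  a=0, b=0, c=0
  a=0, b=0, c=1
  a=0, b=1, c=1
  a=1, b=1, c=1

4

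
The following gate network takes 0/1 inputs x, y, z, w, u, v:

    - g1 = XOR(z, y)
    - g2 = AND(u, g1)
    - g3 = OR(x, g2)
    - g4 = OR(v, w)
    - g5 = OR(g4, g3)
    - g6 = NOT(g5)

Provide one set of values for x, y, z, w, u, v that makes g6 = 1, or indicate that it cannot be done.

Check with x=0 y=0 z=0 w=0 u=1 v=0:
g1 = XOR(z, y) = XOR(0, 0) = 0
g2 = AND(u, g1) = AND(1, 0) = 0
g3 = OR(x, g2) = OR(0, 0) = 0
g4 = OR(v, w) = OR(0, 0) = 0
g5 = OR(g4, g3) = OR(0, 0) = 0
g6 = NOT(g5) = NOT 0 = 1
So g6 = 1 as required.

x=0 y=0 z=0 w=0 u=1 v=0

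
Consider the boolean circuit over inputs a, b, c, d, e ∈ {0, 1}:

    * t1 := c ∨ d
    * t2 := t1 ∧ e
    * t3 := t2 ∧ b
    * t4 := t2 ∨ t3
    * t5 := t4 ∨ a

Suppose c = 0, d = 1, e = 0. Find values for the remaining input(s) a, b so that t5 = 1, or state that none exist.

a=1 b=0

Check with c = 0, d = 1, e = 0 and a=1, b=0:
t1 = c ∨ d = 0 ∨ 1 = 1
t2 = t1 ∧ e = 1 ∧ 0 = 0
t3 = t2 ∧ b = 0 ∧ 0 = 0
t4 = t2 ∨ t3 = 0 ∨ 0 = 0
t5 = t4 ∨ a = 0 ∨ 1 = 1
So t5 = 1.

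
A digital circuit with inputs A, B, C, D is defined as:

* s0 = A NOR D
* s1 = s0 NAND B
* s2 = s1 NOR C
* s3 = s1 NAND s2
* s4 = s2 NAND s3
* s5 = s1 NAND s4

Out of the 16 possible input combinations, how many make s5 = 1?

s5 = s1 NAND s4 must be 1, so at least one of s1, s4 is 0.
Satisfying assignments:
  A=0, B=1, C=0, D=0
  A=0, B=1, C=1, D=0

2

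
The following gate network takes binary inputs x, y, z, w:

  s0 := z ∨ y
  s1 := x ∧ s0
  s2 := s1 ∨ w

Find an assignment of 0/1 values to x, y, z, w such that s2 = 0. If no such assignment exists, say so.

s2 = s1 ∨ w must be 0, so both s1 = 0 and w = 0.
s1 = x ∧ s0 must be 0, so at least one of x, s0 is 0.
Check with x=0, y=1, z=1, w=0:
s0 = z ∨ y = 1 ∨ 1 = 1
s1 = x ∧ s0 = 0 ∧ 1 = 0
s2 = s1 ∨ w = 0 ∨ 0 = 0
So s2 = 0 as required.

x=0, y=1, z=1, w=0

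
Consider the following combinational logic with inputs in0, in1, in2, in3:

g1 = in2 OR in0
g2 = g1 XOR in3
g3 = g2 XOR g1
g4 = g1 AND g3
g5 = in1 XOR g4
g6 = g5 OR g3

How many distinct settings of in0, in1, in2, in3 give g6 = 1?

g6 = g5 OR g3 must be 1, so at least one of g5, g3 is 1.
Enumerating the 16 input combinations, 12 give g6 = 1 and 4 give g6 = 0.

12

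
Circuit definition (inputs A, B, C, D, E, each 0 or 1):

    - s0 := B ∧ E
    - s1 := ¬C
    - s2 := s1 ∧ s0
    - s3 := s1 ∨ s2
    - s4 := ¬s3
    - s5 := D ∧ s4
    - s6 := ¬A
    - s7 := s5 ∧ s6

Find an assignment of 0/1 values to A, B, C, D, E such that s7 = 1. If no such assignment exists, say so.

A=0 B=1 C=1 D=1 E=1

s7 = s5 ∧ s6 must be 1, so both s5 = 1 and s6 = 1.
s5 = D ∧ s4 must be 1, so both D = 1 and s4 = 1.
s6 = ¬A must be 1, so A = 0.
Check with A=0 B=1 C=1 D=1 E=1:
s0 = B ∧ E = 1 ∧ 1 = 1
s1 = ¬C = ¬1 = 0
s2 = s1 ∧ s0 = 0 ∧ 1 = 0
s3 = s1 ∨ s2 = 0 ∨ 0 = 0
s4 = ¬s3 = ¬0 = 1
s5 = D ∧ s4 = 1 ∧ 1 = 1
s6 = ¬A = ¬0 = 1
s7 = s5 ∧ s6 = 1 ∧ 1 = 1
So s7 = 1 as required.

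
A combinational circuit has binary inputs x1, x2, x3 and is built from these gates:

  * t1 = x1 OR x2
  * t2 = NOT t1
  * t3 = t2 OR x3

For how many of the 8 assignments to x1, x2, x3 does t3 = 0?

t3 = t2 OR x3 must be 0, so both t2 = 0 and x3 = 0.
t2 = NOT t1 must be 0, so t1 = 1.
t1 = x1 OR x2 must be 1, so at least one of x1, x2 is 1.
Satisfying assignments:
  x1=0, x2=1, x3=0
  x1=1, x2=0, x3=0
  x1=1, x2=1, x3=0

3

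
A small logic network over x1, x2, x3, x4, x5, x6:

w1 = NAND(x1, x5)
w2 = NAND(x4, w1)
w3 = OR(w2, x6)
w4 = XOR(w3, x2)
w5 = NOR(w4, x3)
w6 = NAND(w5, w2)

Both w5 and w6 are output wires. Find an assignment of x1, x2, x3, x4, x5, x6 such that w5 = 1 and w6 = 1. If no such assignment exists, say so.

Check with x1=0, x2=0, x3=0, x4=1, x5=1, x6=0:
w1 = NAND(x1, x5) = NAND(0, 1) = 1
w2 = NAND(x4, w1) = NAND(1, 1) = 0
w3 = OR(w2, x6) = OR(0, 0) = 0
w4 = XOR(w3, x2) = XOR(0, 0) = 0
w5 = NOR(w4, x3) = NOR(0, 0) = 1
w6 = NAND(w5, w2) = NAND(1, 0) = 1
So w5 = 1 and w6 = 1.

x1=0, x2=0, x3=0, x4=1, x5=1, x6=0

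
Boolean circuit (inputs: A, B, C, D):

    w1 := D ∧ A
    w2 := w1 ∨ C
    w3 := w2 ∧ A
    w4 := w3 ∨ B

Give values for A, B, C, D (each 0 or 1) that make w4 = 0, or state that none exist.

w4 = w3 ∨ B must be 0, so both w3 = 0 and B = 0.
w3 = w2 ∧ A must be 0, so at least one of w2, A is 0.
Check with A=0 B=0 C=0 D=0:
w1 = D ∧ A = 0 ∧ 0 = 0
w2 = w1 ∨ C = 0 ∨ 0 = 0
w3 = w2 ∧ A = 0 ∧ 0 = 0
w4 = w3 ∨ B = 0 ∨ 0 = 0
So w4 = 0 as required.

A=0 B=0 C=0 D=0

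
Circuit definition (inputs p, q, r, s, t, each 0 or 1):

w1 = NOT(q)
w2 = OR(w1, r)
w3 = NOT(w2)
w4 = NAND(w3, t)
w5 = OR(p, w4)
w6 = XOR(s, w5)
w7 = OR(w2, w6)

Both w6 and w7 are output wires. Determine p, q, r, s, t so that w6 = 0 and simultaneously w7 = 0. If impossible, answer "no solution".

Check with p=1 q=1 r=0 s=1 t=1:
w1 = NOT(q) = NOT 1 = 0
w2 = OR(w1, r) = OR(0, 0) = 0
w3 = NOT(w2) = NOT 0 = 1
w4 = NAND(w3, t) = NAND(1, 1) = 0
w5 = OR(p, w4) = OR(1, 0) = 1
w6 = XOR(s, w5) = XOR(1, 1) = 0
w7 = OR(w2, w6) = OR(0, 0) = 0
So w6 = 0 and w7 = 0.

p=1 q=1 r=0 s=1 t=1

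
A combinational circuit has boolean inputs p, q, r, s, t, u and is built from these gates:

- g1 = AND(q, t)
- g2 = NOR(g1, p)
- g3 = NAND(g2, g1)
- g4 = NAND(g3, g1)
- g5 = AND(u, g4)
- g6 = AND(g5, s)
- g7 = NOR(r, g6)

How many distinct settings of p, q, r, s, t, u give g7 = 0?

38

g7 = NOR(r, g6) must be 0, so at least one of r, g6 is 1.
Enumerating the 64 input combinations, 38 give g7 = 0 and 26 give g7 = 1.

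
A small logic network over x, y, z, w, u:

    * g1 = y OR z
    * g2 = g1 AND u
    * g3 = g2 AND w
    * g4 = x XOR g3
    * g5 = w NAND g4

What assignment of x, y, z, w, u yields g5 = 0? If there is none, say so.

g5 = w NAND g4 must be 0, so both w = 1 and g4 = 1.
g4 = x XOR g3 must be 1, so x and g3 differ.
Check with x=1, y=1, z=1, w=1, u=0:
g1 = y OR z = 1 OR 1 = 1
g2 = g1 AND u = 1 AND 0 = 0
g3 = g2 AND w = 0 AND 1 = 0
g4 = x XOR g3 = 1 XOR 0 = 1
g5 = w NAND g4 = 1 NAND 1 = 0
So g5 = 0 as required.

x=1, y=1, z=1, w=1, u=0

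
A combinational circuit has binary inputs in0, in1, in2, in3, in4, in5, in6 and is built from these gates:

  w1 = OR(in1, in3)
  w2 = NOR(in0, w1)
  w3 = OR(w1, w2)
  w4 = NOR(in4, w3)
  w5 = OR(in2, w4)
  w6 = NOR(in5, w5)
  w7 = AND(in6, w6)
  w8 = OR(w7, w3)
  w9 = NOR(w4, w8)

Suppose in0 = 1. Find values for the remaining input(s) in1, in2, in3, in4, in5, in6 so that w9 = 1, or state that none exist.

w9 = NOR(w4, w8) must be 1, so both w4 = 0 and w8 = 0.
Check with in0 = 1 and in1=0, in2=0, in3=0, in4=1, in5=1, in6=0:
w1 = OR(in1, in3) = OR(0, 0) = 0
w2 = NOR(in0, w1) = NOR(1, 0) = 0
w3 = OR(w1, w2) = OR(0, 0) = 0
w4 = NOR(in4, w3) = NOR(1, 0) = 0
w5 = OR(in2, w4) = OR(0, 0) = 0
w6 = NOR(in5, w5) = NOR(1, 0) = 0
w7 = AND(in6, w6) = AND(0, 0) = 0
w8 = OR(w7, w3) = OR(0, 0) = 0
w9 = NOR(w4, w8) = NOR(0, 0) = 1
So w9 = 1.

in1=0, in2=0, in3=0, in4=1, in5=1, in6=0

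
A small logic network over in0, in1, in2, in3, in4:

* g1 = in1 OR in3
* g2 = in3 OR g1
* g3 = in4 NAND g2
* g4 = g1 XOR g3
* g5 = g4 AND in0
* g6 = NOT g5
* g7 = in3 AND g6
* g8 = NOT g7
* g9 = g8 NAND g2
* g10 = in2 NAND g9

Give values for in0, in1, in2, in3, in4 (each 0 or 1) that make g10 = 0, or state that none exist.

in0=0 in1=1 in2=1 in3=1 in4=1

g10 = in2 NAND g9 must be 0, so both in2 = 1 and g9 = 1.
g9 = g8 NAND g2 must be 1, so at least one of g8, g2 is 0.
Check with in0=0 in1=1 in2=1 in3=1 in4=1:
g1 = in1 OR in3 = 1 OR 1 = 1
g2 = in3 OR g1 = 1 OR 1 = 1
g3 = in4 NAND g2 = 1 NAND 1 = 0
g4 = g1 XOR g3 = 1 XOR 0 = 1
g5 = g4 AND in0 = 1 AND 0 = 0
g6 = NOT g5 = NOT 0 = 1
g7 = in3 AND g6 = 1 AND 1 = 1
g8 = NOT g7 = NOT 1 = 0
g9 = g8 NAND g2 = 0 NAND 1 = 1
g10 = in2 NAND g9 = 1 NAND 1 = 0
So g10 = 0 as required.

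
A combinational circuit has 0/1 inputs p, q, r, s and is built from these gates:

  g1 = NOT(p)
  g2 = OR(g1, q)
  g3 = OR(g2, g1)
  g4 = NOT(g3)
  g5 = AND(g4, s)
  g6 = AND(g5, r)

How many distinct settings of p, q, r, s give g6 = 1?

1

g6 = AND(g5, r) must be 1, so both g5 = 1 and r = 1.
Satisfying assignments:
  p=1, q=0, r=1, s=1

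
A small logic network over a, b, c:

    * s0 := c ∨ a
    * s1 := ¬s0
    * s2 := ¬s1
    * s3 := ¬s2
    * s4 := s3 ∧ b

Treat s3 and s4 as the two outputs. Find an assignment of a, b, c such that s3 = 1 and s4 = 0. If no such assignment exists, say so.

Check with a=0, b=0, c=0:
s0 = c ∨ a = 0 ∨ 0 = 0
s1 = ¬s0 = ¬0 = 1
s2 = ¬s1 = ¬1 = 0
s3 = ¬s2 = ¬0 = 1
s4 = s3 ∧ b = 1 ∧ 0 = 0
So s3 = 1 and s4 = 0.

a=0, b=0, c=0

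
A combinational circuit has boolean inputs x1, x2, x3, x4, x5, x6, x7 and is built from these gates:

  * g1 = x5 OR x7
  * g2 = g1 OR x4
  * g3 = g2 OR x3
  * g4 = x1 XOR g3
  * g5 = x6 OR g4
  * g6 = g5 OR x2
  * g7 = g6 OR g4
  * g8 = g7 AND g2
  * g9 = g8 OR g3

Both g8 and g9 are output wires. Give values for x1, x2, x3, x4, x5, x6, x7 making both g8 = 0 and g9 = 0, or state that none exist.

x1=0, x2=1, x3=0, x4=0, x5=0, x6=0, x7=0

Check with x1=0, x2=1, x3=0, x4=0, x5=0, x6=0, x7=0:
g1 = x5 OR x7 = 0 OR 0 = 0
g2 = g1 OR x4 = 0 OR 0 = 0
g3 = g2 OR x3 = 0 OR 0 = 0
g4 = x1 XOR g3 = 0 XOR 0 = 0
g5 = x6 OR g4 = 0 OR 0 = 0
g6 = g5 OR x2 = 0 OR 1 = 1
g7 = g6 OR g4 = 1 OR 0 = 1
g8 = g7 AND g2 = 1 AND 0 = 0
g9 = g8 OR g3 = 0 OR 0 = 0
So g8 = 0 and g9 = 0.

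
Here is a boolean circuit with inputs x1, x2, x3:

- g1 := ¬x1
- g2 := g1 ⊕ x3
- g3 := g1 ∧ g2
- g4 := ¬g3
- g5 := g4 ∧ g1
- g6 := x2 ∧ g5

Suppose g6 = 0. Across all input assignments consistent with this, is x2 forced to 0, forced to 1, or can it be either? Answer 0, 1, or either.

Both values of x2 occur among assignments with g6 = 0:
  x2=0: x1=0, x2=0, x3=0
  x2=1: x1=0, x2=1, x3=0

either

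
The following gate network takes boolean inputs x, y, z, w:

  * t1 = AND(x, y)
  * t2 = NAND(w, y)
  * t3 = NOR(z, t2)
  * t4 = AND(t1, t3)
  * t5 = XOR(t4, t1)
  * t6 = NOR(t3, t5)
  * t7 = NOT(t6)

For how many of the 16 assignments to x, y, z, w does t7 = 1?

5

t7 = NOT(t6) must be 1, so t6 = 0.
Satisfying assignments:
  x=0, y=1, z=0, w=1
  x=1, y=1, z=0, w=0
  x=1, y=1, z=0, w=1
  x=1, y=1, z=1, w=0
  x=1, y=1, z=1, w=1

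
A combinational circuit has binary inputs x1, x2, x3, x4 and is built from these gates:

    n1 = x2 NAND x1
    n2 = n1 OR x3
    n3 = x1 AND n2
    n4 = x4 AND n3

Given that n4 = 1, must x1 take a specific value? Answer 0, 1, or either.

1

n4 = x4 AND n3 must be 1, so both x4 = 1 and n3 = 1.
n3 = x1 AND n2 must be 1, so both x1 = 1 and n2 = 1.
n2 = n1 OR x3 must be 1, so at least one of n1, x3 is 1.
Every assignment with n4 = 1 has x1 = 1; there are 3 such assignment(s).
  x1=1, x2=0, x3=0, x4=1
  x1=1, x2=0, x3=1, x4=1
  x1=1, x2=1, x3=1, x4=1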